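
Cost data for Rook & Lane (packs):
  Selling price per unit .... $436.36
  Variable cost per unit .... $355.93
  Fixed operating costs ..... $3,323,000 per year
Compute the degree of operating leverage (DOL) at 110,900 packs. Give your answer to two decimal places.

1.59

Contribution at this volume is 110,900 × $80.43 = $8,919,687.00.
EBIT = $8,919,687.00 − $3,323,000 = $5,596,687.00.
Degree of operating leverage = $8,919,687.00 / $5,596,687.00 = 1.5937.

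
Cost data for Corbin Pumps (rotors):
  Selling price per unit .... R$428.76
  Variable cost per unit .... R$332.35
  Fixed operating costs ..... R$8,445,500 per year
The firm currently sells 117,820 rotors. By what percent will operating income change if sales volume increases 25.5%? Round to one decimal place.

+99.4%

Contribution at this volume is 117,820 × R$96.41 = R$11,359,026.20.
EBIT = R$11,359,026.20 − R$8,445,500 = R$2,913,526.20.
Degree of operating leverage = R$11,359,026.20 / R$2,913,526.20 = 3.8987.
So EBIT moves 3.8987 × (+25.5%) = +99.4%.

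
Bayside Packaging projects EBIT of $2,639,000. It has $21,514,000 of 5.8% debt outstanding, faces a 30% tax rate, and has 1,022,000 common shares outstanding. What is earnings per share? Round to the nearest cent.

Interest = $1,247,812.00, so EBT = $2,639,000 − $1,247,812.00 = $1,391,188.00.
Net income = $1,391,188.00 × (1 − 0.30) = $973,831.60.
Per share: $973,831.60 / 1,022,000 shares = $0.95.

$0.95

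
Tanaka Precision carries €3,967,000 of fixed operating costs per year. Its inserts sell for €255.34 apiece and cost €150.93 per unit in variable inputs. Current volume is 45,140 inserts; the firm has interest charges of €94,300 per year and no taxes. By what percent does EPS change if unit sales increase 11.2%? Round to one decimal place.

+81.0%

Total contribution margin = 45,140 × €104.41 = €4,713,067.40.
EBIT = €4,713,067.40 − €3,967,000 = €746,067.40.
Interest = €94,300.00, so EBIT − I = €651,767.40.
DCL = total CM / (EBIT − I) = €4,713,067.40 / €651,767.40 = 7.2312.
EPS therefore changes by 7.2312 × (+11.2%) = +81.0%.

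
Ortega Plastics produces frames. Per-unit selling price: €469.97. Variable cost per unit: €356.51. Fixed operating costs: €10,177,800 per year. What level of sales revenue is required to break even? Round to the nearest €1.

Contribution margin per unit = €469.97 − €356.51 = €113.46, a CM ratio of €113.46 ÷ €469.97 = 0.2414.
Break-even revenue = fixed costs × price ÷ CM = €10,177,800 × €469.97 ÷ €113.46 = €42,158,123.

€42,158,123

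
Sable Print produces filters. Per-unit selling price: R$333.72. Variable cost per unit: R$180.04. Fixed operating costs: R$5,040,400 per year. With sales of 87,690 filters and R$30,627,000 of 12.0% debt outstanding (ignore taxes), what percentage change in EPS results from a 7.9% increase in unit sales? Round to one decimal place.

Total contribution margin = 87,690 × R$153.68 = R$13,476,199.20.
EBIT = R$13,476,199.20 − R$5,040,400 = R$8,435,799.20.
After interest of R$3,675,240.00, pre-tax earnings = R$4,760,559.20.
Degree of combined leverage = contribution ÷ (EBIT − I) = R$13,476,199.20 ÷ R$4,760,559.20 = 2.8308.
EPS therefore changes by 2.8308 × (+7.9%) = +22.4%.

+22.4%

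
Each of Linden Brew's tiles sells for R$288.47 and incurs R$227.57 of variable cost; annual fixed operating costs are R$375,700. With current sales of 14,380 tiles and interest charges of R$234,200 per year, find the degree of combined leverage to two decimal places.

Total contribution margin = 14,380 × R$60.90 = R$875,742.00.
Subtracting fixed costs: EBIT = R$875,742.00 − R$375,700 = R$500,042.00. Interest = R$234,200.00, so EBIT − I = R$265,842.00.
DCL = contribution ÷ (EBIT − I) = R$875,742.00 ÷ R$265,842.00 = 3.2942.

3.29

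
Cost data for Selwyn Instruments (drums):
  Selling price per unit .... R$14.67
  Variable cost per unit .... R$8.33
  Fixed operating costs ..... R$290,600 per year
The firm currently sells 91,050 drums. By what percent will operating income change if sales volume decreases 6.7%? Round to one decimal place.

-13.5%

Contribution at this volume is 91,050 × R$6.34 = R$577,257.00.
Subtracting fixed costs: EBIT = R$577,257.00 − R$290,600 = R$286,657.00.
Degree of operating leverage = R$577,257.00 / R$286,657.00 = 2.0138.
So EBIT moves 2.0138 × (-6.7%) = -13.5%.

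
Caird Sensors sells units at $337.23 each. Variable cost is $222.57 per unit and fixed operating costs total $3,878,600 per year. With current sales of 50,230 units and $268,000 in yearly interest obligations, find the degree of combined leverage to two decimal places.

3.57

Total contribution margin = 50,230 × $114.66 = $5,759,371.80.
Subtracting fixed costs: EBIT = $5,759,371.80 − $3,878,600 = $1,880,771.80. Interest = $268,000.00.
DOL = $5,759,371.80 ÷ $1,880,771.80 = 3.0622; DFL = $1,880,771.80 ÷ $1,612,771.80 = 1.1662.
DCL = DOL × DFL = 3.0622 × 1.1662 = 3.5711.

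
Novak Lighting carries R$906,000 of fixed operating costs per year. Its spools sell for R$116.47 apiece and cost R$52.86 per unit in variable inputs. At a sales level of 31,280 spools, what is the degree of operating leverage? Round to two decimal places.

1.84

At 31,280 units, contribution = 31,280 × R$63.61 = R$1,989,720.80.
EBIT = R$1,989,720.80 − R$906,000 = R$1,083,720.80.
DOL = contribution ÷ EBIT = R$1,989,720.80 ÷ R$1,083,720.80 = 1.8360.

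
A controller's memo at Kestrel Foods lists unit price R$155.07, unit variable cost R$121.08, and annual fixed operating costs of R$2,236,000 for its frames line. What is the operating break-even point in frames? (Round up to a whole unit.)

Contribution margin per unit = R$155.07 − R$121.08 = R$33.99.
Units to break even: R$2,236,000 ÷ R$33.99 = 65,784.05, rounded up to 65,785.

65,785 frames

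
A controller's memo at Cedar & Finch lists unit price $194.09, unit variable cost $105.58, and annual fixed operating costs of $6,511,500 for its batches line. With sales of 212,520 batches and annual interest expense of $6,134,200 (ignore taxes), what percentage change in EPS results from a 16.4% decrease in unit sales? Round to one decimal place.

-50.0%

Contribution at this volume is 212,520 × $88.51 = $18,810,145.20.
EBIT = $18,810,145.20 − $6,511,500 = $12,298,645.20.
Interest = $6,134,200.00, so EBIT − I = $6,164,445.20.
DCL = total CM / (EBIT − I) = $18,810,145.20 / $6,164,445.20 = 3.0514.
%ΔEPS = DCL × %ΔSales = 3.0514 × -16.4% = -50.0%.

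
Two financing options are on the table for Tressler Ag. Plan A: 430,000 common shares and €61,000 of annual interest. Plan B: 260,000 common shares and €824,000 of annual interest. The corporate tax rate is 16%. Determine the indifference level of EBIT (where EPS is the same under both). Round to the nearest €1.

€1,990,941

Set EPS_A = EPS_B: (EBIT − €61,000)(1 − 0.16) ÷ 430,000 = (EBIT − €824,000)(1 − 0.16) ÷ 260,000.
The (1 − t) factor cancels: (EBIT − 61,000) × 260,000 = (EBIT − 824,000) × 430,000.
Solving, EBIT = (824,000·430,000 − 61,000·260,000) / (430,000 − 260,000) = 338,460,000,000 / 170,000 = 1,990,941.18.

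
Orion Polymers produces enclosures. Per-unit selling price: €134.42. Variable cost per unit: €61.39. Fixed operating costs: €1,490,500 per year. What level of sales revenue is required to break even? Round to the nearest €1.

€2,743,434

Contribution margin per unit = €134.42 − €61.39 = €73.03, a CM ratio of €73.03 ÷ €134.42 = 0.5433.
Break-even sales = FC ÷ CM ratio = €1,490,500 × €134.42 / €73.03 = €2,743,434.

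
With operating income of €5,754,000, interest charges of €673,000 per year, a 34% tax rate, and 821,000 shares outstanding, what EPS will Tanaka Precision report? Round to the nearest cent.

Interest = €673,000.00, so EBT = €5,754,000 − €673,000.00 = €5,081,000.00.
Net income = €5,081,000.00 × (1 − 0.34) = €3,353,460.00.
EPS = €3,353,460.00 ÷ 821,000 = €4.08.

€4.08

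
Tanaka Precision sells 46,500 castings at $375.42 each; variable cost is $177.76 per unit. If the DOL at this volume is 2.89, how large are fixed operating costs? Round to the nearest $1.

$6,010,847

Contribution at this volume is 46,500 × $197.66 = $9,191,190.00.
DOL = contribution / EBIT, so EBIT = $9,191,190.00 / 2.89 = $3,180,342.56.
Fixed costs = CM − EBIT = $9,191,190.00 − $3,180,342.56 = $6,010,847.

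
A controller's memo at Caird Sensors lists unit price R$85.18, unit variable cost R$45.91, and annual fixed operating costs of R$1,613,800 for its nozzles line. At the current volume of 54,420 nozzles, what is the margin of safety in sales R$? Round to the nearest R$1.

Contribution margin per unit = R$85.18 − R$45.91 = R$39.27. Break-even units = R$1,613,800 ÷ R$39.27 = 41,094.98; break-even revenue = 41,094.98 × R$85.18 = R$3,500,470.69.
Current sales = 54,420 × R$85.18 = R$4,635,495.60.
Margin of safety = R$4,635,495.60 − R$3,500,470.69 = R$1,135,025.

R$1,135,025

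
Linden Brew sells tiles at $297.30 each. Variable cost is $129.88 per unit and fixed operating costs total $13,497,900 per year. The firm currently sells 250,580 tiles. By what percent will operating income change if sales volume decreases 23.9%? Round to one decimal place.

-35.2%

Contribution at this volume is 250,580 × $167.42 = $41,952,103.60.
Subtracting fixed costs: EBIT = $41,952,103.60 − $13,497,900 = $28,454,203.60.
DOL = contribution ÷ EBIT = $41,952,103.60 ÷ $28,454,203.60 = 1.4744.
Operating income changes by 1.4744 × -23.9% = -35.2%.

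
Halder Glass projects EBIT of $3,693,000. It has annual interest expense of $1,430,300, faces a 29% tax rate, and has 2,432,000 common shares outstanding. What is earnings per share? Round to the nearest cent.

Interest = $1,430,300.00, so EBT = $3,693,000 − $1,430,300.00 = $2,262,700.00.
Net income = $2,262,700.00 × (1 − 0.29) = $1,606,517.00.
Per share: $1,606,517.00 / 2,432,000 shares = $0.66.

$0.66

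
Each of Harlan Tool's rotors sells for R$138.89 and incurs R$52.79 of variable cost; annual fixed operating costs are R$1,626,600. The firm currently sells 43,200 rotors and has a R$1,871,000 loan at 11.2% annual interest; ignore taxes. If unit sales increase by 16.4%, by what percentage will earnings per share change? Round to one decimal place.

Total contribution margin = 43,200 × R$86.10 = R$3,719,520.00.
EBIT = R$3,719,520.00 − R$1,626,600 = R$2,092,920.00.
Interest = R$209,552.00, so EBIT − I = R$1,883,368.00.
Degree of combined leverage = contribution ÷ (EBIT − I) = R$3,719,520.00 ÷ R$1,883,368.00 = 1.9749.
%ΔEPS = DCL × %ΔSales = 1.9749 × +16.4% = +32.4%.

+32.4%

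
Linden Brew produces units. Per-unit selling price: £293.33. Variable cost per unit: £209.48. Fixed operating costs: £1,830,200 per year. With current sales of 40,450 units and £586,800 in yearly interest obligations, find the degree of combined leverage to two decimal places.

Contribution at this volume is 40,450 × £83.85 = £3,391,732.50.
Operating income = contribution − fixed costs = £3,391,732.50 − £1,830,200 = £1,561,532.50. Interest = £586,800.00, so EBIT − I = £974,732.50.
Degree of total leverage = total CM / (EBIT − interest) = £3,391,732.50 / £974,732.50 = 3.4797.

3.48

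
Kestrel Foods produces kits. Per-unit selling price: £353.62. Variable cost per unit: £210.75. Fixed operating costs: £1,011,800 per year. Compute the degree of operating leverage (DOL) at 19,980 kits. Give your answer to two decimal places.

1.55

Contribution at this volume is 19,980 × £142.87 = £2,854,542.60.
Subtracting fixed costs: EBIT = £2,854,542.60 − £1,011,800 = £1,842,742.60.
Degree of operating leverage = £2,854,542.60 / £1,842,742.60 = 1.5491.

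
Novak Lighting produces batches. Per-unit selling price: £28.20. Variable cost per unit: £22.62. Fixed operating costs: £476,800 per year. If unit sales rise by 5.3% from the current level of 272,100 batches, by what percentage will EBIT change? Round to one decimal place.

Contribution at this volume is 272,100 × £5.58 = £1,518,318.00.
Operating income = contribution − fixed costs = £1,518,318.00 − £476,800 = £1,041,518.00.
DOL = contribution ÷ EBIT = £1,518,318.00 ÷ £1,041,518.00 = 1.4578.
So EBIT moves 1.4578 × (+5.3%) = +7.7%.

+7.7%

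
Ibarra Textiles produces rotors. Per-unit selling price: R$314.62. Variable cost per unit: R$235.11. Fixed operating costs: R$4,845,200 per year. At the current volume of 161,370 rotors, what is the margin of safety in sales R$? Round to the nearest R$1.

Unit CM = price − variable cost = R$314.62 − R$235.11 = R$79.51. Break-even units = R$4,845,200 ÷ R$79.51 = 60,938.25; break-even revenue = 60,938.25 × R$314.62 = R$19,172,391.20.
Current sales = 161,370 × R$314.62 = R$50,770,229.40.
Margin of safety = R$50,770,229.40 − R$19,172,391.20 = R$31,597,838.

R$31,597,838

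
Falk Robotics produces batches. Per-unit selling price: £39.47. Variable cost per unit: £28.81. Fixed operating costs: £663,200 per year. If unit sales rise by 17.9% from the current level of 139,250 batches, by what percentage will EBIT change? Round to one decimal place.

+32.4%

At 139,250 units, contribution = 139,250 × £10.66 = £1,484,405.00.
EBIT = £1,484,405.00 − £663,200 = £821,205.00.
So DOL = total CM / EBIT = £1,484,405.00 / £821,205.00 = 1.8076.
%ΔEBIT = DOL × %ΔSales = 1.8076 × +17.9% = +32.4%.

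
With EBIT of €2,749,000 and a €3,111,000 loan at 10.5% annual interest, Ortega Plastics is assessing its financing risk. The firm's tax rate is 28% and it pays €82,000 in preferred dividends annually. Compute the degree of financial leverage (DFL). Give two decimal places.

Interest = €326,655.00.
Pre-tax preferred-dividend burden = €82,000 ÷ (1 − 0.28) = €113,888.89.
DFL = EBIT ÷ [EBIT − I − D_p/(1−t)] = €2,749,000 ÷ [€2,749,000 − €326,655.00 − €113,888.89] = €2,749,000 ÷ €2,308,456.11 = 1.1908.

1.19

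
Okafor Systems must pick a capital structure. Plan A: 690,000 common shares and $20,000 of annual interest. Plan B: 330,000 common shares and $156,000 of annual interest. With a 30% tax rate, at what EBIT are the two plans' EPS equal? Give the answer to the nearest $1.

At indifference, (EBIT − 20,000)(1 − t)/690,000 = (EBIT − 156,000)(1 − t)/330,000.
Cancelling (1 − t) and cross-multiplying: 330,000·(EBIT − 20,000) = 690,000·(EBIT − 156,000).
Solving, EBIT = (156,000·690,000 − 20,000·330,000) / (690,000 − 330,000) = 101,040,000,000 / 360,000 = 280,666.67.

$280,667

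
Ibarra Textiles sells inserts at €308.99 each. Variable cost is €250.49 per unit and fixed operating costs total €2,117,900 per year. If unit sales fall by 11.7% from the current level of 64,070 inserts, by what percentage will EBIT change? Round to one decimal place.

Total contribution margin = 64,070 × €58.50 = €3,748,095.00.
Operating income = contribution − fixed costs = €3,748,095.00 − €2,117,900 = €1,630,195.00.
DOL = contribution ÷ EBIT = €3,748,095.00 ÷ €1,630,195.00 = 2.2992.
So EBIT moves 2.2992 × (-11.7%) = -26.9%.

-26.9%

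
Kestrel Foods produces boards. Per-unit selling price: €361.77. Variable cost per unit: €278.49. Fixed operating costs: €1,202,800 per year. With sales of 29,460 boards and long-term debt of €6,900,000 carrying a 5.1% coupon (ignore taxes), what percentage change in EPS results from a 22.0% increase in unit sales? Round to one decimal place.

+60.1%

Total contribution margin = 29,460 × €83.28 = €2,453,428.80.
EBIT = €2,453,428.80 − €1,202,800 = €1,250,628.80.
After interest of €351,900.00, pre-tax earnings = €898,728.80.
Degree of combined leverage = contribution ÷ (EBIT − I) = €2,453,428.80 ÷ €898,728.80 = 2.7299.
%ΔEPS = DCL × %ΔSales = 2.7299 × +22.0% = +60.1%.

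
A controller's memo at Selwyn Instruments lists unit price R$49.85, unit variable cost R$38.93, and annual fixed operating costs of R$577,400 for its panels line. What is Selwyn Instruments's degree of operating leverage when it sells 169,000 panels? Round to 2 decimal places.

At 169,000 units, contribution = 169,000 × R$10.92 = R$1,845,480.00.
EBIT = R$1,845,480.00 − R$577,400 = R$1,268,080.00.
DOL = contribution ÷ EBIT = R$1,845,480.00 ÷ R$1,268,080.00 = 1.4553.

1.46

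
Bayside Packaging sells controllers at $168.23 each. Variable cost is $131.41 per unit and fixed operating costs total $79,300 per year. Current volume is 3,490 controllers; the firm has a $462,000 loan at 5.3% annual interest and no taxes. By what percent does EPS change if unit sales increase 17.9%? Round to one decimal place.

At 3,490 units, contribution = 3,490 × $36.82 = $128,501.80.
Subtracting fixed costs: EBIT = $128,501.80 − $79,300 = $49,201.80.
Interest = $24,486.00, so EBIT − I = $24,715.80.
Degree of combined leverage = contribution ÷ (EBIT − I) = $128,501.80 ÷ $24,715.80 = 5.1992.
EPS therefore changes by 5.1992 × (+17.9%) = +93.1%.

+93.1%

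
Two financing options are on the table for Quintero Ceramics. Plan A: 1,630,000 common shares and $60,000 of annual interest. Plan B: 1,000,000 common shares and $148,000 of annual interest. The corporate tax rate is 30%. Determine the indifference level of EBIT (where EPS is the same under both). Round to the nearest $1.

At indifference, (EBIT − 60,000)(1 − t)/1,630,000 = (EBIT − 148,000)(1 − t)/1,000,000.
Cancelling (1 − t) and cross-multiplying: 1,000,000·(EBIT − 60,000) = 1,630,000·(EBIT − 148,000).
Solving, EBIT = (148,000·1,630,000 − 60,000·1,000,000) / (1,630,000 − 1,000,000) = 181,240,000,000 / 630,000 = 287,682.54.

$287,683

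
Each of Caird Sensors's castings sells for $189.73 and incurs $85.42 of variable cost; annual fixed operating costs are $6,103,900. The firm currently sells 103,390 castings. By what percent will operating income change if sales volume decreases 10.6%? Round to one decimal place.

Total contribution margin = 103,390 × $104.31 = $10,784,610.90.
Operating income = contribution − fixed costs = $10,784,610.90 − $6,103,900 = $4,680,710.90.
Degree of operating leverage = $10,784,610.90 / $4,680,710.90 = 2.3041.
%ΔEBIT = DOL × %ΔSales = 2.3041 × -10.6% = -24.4%.

-24.4%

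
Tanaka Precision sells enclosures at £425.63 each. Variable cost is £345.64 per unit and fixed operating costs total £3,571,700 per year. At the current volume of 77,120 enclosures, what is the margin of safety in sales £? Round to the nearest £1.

£13,819,427

Contribution margin per unit = £425.63 − £345.64 = £79.99. Break-even units = £3,571,700 ÷ £79.99 = 44,651.83; break-even revenue = 44,651.83 × £425.63 = £19,005,159.03.
Actual sales revenue = 77,120 × £425.63 = £32,824,585.60.
Margin of safety = £32,824,585.60 − £19,005,159.03 = £13,819,427.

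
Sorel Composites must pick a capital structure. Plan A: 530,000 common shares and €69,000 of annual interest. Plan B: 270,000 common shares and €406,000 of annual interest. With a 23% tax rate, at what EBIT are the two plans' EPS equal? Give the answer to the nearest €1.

Set EPS_A = EPS_B: (EBIT − €69,000)(1 − 0.23) ÷ 530,000 = (EBIT − €406,000)(1 − 0.23) ÷ 270,000.
The (1 − t) factor cancels: (EBIT − 69,000) × 270,000 = (EBIT − 406,000) × 530,000.
EBIT × (530,000 − 270,000) = 406,000 × 530,000 − 69,000 × 270,000 = 196,550,000,000, so EBIT = 196,550,000,000 ÷ 260,000 = 755,961.54.

€755,962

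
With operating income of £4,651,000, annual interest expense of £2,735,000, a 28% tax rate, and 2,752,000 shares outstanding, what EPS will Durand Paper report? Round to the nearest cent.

Interest = £2,735,000.00, so EBT = £4,651,000 − £2,735,000.00 = £1,916,000.00.
Net income = £1,916,000.00 × (1 − 0.28) = £1,379,520.00.
Per share: £1,379,520.00 / 2,752,000 shares = £0.50.

£0.50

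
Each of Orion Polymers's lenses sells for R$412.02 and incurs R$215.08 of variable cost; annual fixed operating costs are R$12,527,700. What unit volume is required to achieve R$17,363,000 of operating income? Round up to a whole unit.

Contribution margin per unit = R$412.02 − R$215.08 = R$196.94.
Units = (FC + target) / CM = (R$12,527,700 + R$17,363,000) / R$196.94 = 151,775.67, so 151,776 lenses.

151,776 lenses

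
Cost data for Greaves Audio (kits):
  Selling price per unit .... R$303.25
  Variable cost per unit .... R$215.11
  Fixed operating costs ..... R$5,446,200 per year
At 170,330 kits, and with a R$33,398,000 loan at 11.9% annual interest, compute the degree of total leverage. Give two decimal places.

2.68

Contribution at this volume is 170,330 × R$88.14 = R$15,012,886.20.
EBIT = R$15,012,886.20 − R$5,446,200 = R$9,566,686.20. Interest = R$3,974,362.00, so EBIT − I = R$5,592,324.20.
DCL = contribution ÷ (EBIT − I) = R$15,012,886.20 ÷ R$5,592,324.20 = 2.6846.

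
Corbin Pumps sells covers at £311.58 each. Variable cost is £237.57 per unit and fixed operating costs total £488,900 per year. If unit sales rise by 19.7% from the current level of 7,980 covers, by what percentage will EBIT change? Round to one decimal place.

Total contribution margin = 7,980 × £74.01 = £590,599.80.
Subtracting fixed costs: EBIT = £590,599.80 − £488,900 = £101,699.80.
Degree of operating leverage = £590,599.80 / £101,699.80 = 5.8073.
Operating income changes by 5.8073 × +19.7% = +114.4%.

+114.4%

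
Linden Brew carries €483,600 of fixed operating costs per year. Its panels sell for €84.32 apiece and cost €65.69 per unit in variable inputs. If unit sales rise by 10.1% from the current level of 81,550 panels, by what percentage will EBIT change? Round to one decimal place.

Total contribution margin = 81,550 × €18.63 = €1,519,276.50.
EBIT = €1,519,276.50 − €483,600 = €1,035,676.50.
DOL = contribution ÷ EBIT = €1,519,276.50 ÷ €1,035,676.50 = 1.4669.
%ΔEBIT = DOL × %ΔSales = 1.4669 × +10.1% = +14.8%.

+14.8%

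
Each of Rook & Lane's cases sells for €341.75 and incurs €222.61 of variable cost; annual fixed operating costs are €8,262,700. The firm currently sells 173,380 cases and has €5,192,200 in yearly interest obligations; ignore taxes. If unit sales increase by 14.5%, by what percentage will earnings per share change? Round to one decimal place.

At 173,380 units, contribution = 173,380 × €119.14 = €20,656,493.20.
Subtracting fixed costs: EBIT = €20,656,493.20 − €8,262,700 = €12,393,793.20.
Interest = €5,192,200.00, so EBIT − I = €7,201,593.20.
Degree of combined leverage = contribution ÷ (EBIT − I) = €20,656,493.20 ÷ €7,201,593.20 = 2.8683.
%ΔEPS = DCL × %ΔSales = 2.8683 × +14.5% = +41.6%.

+41.6%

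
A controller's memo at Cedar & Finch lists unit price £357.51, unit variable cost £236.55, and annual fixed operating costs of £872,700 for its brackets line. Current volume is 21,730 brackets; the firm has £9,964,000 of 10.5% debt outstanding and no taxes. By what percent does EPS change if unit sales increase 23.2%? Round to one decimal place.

+85.9%

Total contribution margin = 21,730 × £120.96 = £2,628,460.80.
EBIT = £2,628,460.80 − £872,700 = £1,755,760.80.
After interest of £1,046,220.00, pre-tax earnings = £709,540.80.
DCL = total CM / (EBIT − I) = £2,628,460.80 / £709,540.80 = 3.7045.
EPS therefore changes by 3.7045 × (+23.2%) = +85.9%.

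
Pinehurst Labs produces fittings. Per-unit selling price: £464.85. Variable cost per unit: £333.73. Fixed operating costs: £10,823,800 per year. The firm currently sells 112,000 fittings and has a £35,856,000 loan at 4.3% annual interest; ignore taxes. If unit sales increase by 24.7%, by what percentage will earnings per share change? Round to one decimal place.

+156.4%

At 112,000 units, contribution = 112,000 × £131.12 = £14,685,440.00.
Subtracting fixed costs: EBIT = £14,685,440.00 − £10,823,800 = £3,861,640.00.
Interest = £1,541,808.00, so EBIT − I = £2,319,832.00.
DCL = total CM / (EBIT − I) = £14,685,440.00 / £2,319,832.00 = 6.3304.
%ΔEPS = DCL × %ΔSales = 6.3304 × +24.7% = +156.4%.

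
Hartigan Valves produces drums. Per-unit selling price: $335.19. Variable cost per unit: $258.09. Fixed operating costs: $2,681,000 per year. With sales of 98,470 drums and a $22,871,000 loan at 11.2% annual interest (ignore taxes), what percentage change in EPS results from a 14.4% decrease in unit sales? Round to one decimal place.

Total contribution margin = 98,470 × $77.10 = $7,592,037.00.
EBIT = $7,592,037.00 − $2,681,000 = $4,911,037.00.
Interest = $2,561,552.00, so EBIT − I = $2,349,485.00.
Degree of combined leverage = contribution ÷ (EBIT − I) = $7,592,037.00 ÷ $2,349,485.00 = 3.2314.
EPS therefore changes by 3.2314 × (-14.4%) = -46.5%.

-46.5%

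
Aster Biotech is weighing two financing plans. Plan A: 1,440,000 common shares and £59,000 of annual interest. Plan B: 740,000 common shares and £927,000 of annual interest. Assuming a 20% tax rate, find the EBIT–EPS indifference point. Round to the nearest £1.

At indifference, (EBIT − 59,000)(1 − t)/1,440,000 = (EBIT − 927,000)(1 − t)/740,000.
The (1 − t) factor cancels: (EBIT − 59,000) × 740,000 = (EBIT − 927,000) × 1,440,000.
Solving, EBIT = (927,000·1,440,000 − 59,000·740,000) / (1,440,000 − 740,000) = 1,291,220,000,000 / 700,000 = 1,844,600.00.

£1,844,600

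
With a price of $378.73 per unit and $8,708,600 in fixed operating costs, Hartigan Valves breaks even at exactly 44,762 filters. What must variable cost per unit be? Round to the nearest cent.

Contribution per unit must be FC / Q = $8,708,600 / 44,762 = $194.5534.
Variable cost per unit = $378.73 − $194.5534 = $184.18.

$184.18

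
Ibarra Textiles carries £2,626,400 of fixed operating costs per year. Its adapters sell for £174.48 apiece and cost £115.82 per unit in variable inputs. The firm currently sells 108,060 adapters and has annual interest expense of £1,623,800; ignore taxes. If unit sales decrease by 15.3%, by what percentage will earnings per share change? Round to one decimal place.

At 108,060 units, contribution = 108,060 × £58.66 = £6,338,799.60.
EBIT = £6,338,799.60 − £2,626,400 = £3,712,399.60.
Interest = £1,623,800.00, so EBIT − I = £2,088,599.60.
DCL = total CM / (EBIT − I) = £6,338,799.60 / £2,088,599.60 = 3.0350.
EPS therefore changes by 3.0350 × (-15.3%) = -46.4%.

-46.4%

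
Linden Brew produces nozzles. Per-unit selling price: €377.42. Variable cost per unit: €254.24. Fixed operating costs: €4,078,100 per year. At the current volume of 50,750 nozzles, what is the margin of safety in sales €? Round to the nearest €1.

€6,658,883

Each unit contributes €377.42 − €254.24 = €123.18. Break-even units = €4,078,100 ÷ €123.18 = 33,106.84; break-even revenue = 33,106.84 × €377.42 = €12,495,181.86.
Actual sales revenue = 50,750 × €377.42 = €19,154,065.00.
Margin of safety = €19,154,065.00 − €12,495,181.86 = €6,658,883.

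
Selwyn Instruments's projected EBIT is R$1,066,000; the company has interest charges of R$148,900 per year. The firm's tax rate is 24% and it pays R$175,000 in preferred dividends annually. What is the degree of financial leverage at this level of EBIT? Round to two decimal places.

1.55

Annual interest charges come to R$148,900.00.
Pre-tax preferred-dividend burden = R$175,000 ÷ (1 − 0.24) = R$230,263.16.
DFL = EBIT ÷ [EBIT − I − D_p/(1−t)] = R$1,066,000 ÷ [R$1,066,000 − R$148,900.00 − R$230,263.16] = R$1,066,000 ÷ R$686,836.84 = 1.5520.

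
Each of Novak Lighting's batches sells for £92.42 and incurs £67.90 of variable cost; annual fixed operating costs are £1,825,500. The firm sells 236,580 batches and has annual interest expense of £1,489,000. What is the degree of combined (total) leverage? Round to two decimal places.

2.33

Total contribution margin = 236,580 × £24.52 = £5,800,941.60.
EBIT = £5,800,941.60 − £1,825,500 = £3,975,441.60. Interest = £1,489,000.00, so EBIT − I = £2,486,441.60.
DCL = contribution ÷ (EBIT − I) = £5,800,941.60 ÷ £2,486,441.60 = 2.3330.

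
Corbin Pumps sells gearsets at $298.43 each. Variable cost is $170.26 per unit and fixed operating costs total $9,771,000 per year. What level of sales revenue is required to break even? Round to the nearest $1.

CM per unit = $298.43 − $170.26 = $128.17; CM ratio = $128.17 / $298.43 = 0.4295.
Break-even revenue = fixed costs × price ÷ CM = $9,771,000 × $298.43 ÷ $128.17 = $22,750,718.

$22,750,718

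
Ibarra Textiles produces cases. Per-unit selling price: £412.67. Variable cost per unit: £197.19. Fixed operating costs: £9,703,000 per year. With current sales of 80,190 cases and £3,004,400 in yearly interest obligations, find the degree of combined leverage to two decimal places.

At 80,190 units, contribution = 80,190 × £215.48 = £17,279,341.20.
Subtracting fixed costs: EBIT = £17,279,341.20 − £9,703,000 = £7,576,341.20. Interest = £3,004,400.00.
DOL = £17,279,341.20 ÷ £7,576,341.20 = 2.2807; DFL = £7,576,341.20 ÷ £4,571,941.20 = 1.6571.
Combined leverage = 2.2807 × 1.6571 = 3.7793.

3.78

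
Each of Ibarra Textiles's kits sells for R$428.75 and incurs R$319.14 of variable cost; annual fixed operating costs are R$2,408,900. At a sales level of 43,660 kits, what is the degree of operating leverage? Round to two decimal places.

2.01

Total contribution margin = 43,660 × R$109.61 = R$4,785,572.60.
Operating income = contribution − fixed costs = R$4,785,572.60 − R$2,408,900 = R$2,376,672.60.
So DOL = total CM / EBIT = R$4,785,572.60 / R$2,376,672.60 = 2.0136.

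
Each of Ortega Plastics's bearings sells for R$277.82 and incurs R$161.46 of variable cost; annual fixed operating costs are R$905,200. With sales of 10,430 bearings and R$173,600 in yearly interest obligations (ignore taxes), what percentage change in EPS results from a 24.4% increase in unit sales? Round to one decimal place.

At 10,430 units, contribution = 10,430 × R$116.36 = R$1,213,634.80.
Operating income = contribution − fixed costs = R$1,213,634.80 − R$905,200 = R$308,434.80.
Interest = R$173,600.00, so EBIT − I = R$134,834.80.
Degree of combined leverage = contribution ÷ (EBIT − I) = R$1,213,634.80 ÷ R$134,834.80 = 9.0009.
%ΔEPS = DCL × %ΔSales = 9.0009 × +24.4% = +219.6%.

+219.6%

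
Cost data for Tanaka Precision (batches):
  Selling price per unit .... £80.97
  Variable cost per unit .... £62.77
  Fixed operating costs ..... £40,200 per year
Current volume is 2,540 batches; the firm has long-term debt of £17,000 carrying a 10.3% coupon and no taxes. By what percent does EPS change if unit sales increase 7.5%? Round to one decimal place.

Total contribution margin = 2,540 × £18.20 = £46,228.00.
Subtracting fixed costs: EBIT = £46,228.00 − £40,200 = £6,028.00.
Interest = £1,751.00, so EBIT − I = £4,277.00.
DCL = total CM / (EBIT − I) = £46,228.00 / £4,277.00 = 10.8085.
%ΔEPS = DCL × %ΔSales = 10.8085 × +7.5% = +81.1%.

+81.1%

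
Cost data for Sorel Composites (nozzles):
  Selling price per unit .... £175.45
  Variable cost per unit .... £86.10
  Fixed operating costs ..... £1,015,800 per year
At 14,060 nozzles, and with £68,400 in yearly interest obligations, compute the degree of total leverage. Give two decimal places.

Total contribution margin = 14,060 × £89.35 = £1,256,261.00.
EBIT = £1,256,261.00 − £1,015,800 = £240,461.00. Interest = £68,400.00, so EBIT − I = £172,061.00.
Degree of total leverage = total CM / (EBIT − interest) = £1,256,261.00 / £172,061.00 = 7.3013.

7.30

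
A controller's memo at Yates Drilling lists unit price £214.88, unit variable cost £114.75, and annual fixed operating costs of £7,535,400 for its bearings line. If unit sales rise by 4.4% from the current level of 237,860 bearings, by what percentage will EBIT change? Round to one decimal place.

+6.4%

Total contribution margin = 237,860 × £100.13 = £23,816,921.80.
Operating income = contribution − fixed costs = £23,816,921.80 − £7,535,400 = £16,281,521.80.
Degree of operating leverage = £23,816,921.80 / £16,281,521.80 = 1.4628.
%ΔEBIT = DOL × %ΔSales = 1.4628 × +4.4% = +6.4%.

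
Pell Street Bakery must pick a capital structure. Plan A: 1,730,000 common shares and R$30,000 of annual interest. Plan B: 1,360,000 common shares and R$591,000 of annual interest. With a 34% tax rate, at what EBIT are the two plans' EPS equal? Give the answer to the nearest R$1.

R$2,653,054

At indifference, (EBIT − 30,000)(1 − t)/1,730,000 = (EBIT − 591,000)(1 − t)/1,360,000.
The (1 − t) factor cancels: (EBIT − 30,000) × 1,360,000 = (EBIT − 591,000) × 1,730,000.
EBIT × (1,730,000 − 1,360,000) = 591,000 × 1,730,000 − 30,000 × 1,360,000 = 981,630,000,000, so EBIT = 981,630,000,000 ÷ 370,000 = 2,653,054.05.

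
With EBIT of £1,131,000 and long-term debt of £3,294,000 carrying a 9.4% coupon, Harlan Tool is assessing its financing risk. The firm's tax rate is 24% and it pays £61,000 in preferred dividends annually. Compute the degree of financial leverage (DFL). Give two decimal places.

Annual interest charges come to £309,636.00.
Preferred dividends grossed up pre-tax: £61,000 / (1 − 0.24) = £80,263.16.
DFL = EBIT ÷ [EBIT − I − D_p/(1−t)] = £1,131,000 ÷ [£1,131,000 − £309,636.00 − £80,263.16] = £1,131,000 ÷ £741,100.84 = 1.5261.

1.53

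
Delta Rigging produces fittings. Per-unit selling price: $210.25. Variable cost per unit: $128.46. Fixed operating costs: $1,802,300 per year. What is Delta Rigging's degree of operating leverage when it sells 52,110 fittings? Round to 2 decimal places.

Total contribution margin = 52,110 × $81.79 = $4,262,076.90.
Subtracting fixed costs: EBIT = $4,262,076.90 − $1,802,300 = $2,459,776.90.
DOL = contribution ÷ EBIT = $4,262,076.90 ÷ $2,459,776.90 = 1.7327.

1.73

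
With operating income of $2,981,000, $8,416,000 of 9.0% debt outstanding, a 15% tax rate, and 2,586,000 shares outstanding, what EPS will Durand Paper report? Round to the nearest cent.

Pre-tax income = $2,981,000 − $757,440.00 = $2,223,560.00.
After tax at 15%: net income = $2,223,560.00 × 0.85 = $1,890,026.00.
Per share: $1,890,026.00 / 2,586,000 shares = $0.73.

$0.73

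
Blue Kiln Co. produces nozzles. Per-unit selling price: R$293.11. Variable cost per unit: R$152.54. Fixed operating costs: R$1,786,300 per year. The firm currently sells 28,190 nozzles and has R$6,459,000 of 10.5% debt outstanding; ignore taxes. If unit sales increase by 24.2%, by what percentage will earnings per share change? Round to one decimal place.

+64.0%

Total contribution margin = 28,190 × R$140.57 = R$3,962,668.30.
Operating income = contribution − fixed costs = R$3,962,668.30 − R$1,786,300 = R$2,176,368.30.
Interest = R$678,195.00, so EBIT − I = R$1,498,173.30.
Degree of combined leverage = contribution ÷ (EBIT − I) = R$3,962,668.30 ÷ R$1,498,173.30 = 2.6450.
EPS therefore changes by 2.6450 × (+24.2%) = +64.0%.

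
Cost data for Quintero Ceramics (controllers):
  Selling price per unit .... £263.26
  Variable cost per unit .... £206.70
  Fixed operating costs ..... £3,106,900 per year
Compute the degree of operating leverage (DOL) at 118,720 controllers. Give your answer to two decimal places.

Contribution at this volume is 118,720 × £56.56 = £6,714,803.20.
Subtracting fixed costs: EBIT = £6,714,803.20 − £3,106,900 = £3,607,903.20.
So DOL = total CM / EBIT = £6,714,803.20 / £3,607,903.20 = 1.8611.

1.86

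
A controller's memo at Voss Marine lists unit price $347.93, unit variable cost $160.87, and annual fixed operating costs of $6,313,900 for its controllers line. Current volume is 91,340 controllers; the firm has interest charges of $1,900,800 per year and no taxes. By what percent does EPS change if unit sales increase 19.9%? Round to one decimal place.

+38.3%

Contribution at this volume is 91,340 × $187.06 = $17,086,060.40.
Subtracting fixed costs: EBIT = $17,086,060.40 − $6,313,900 = $10,772,160.40.
Interest = $1,900,800.00, so EBIT − I = $8,871,360.40.
Degree of combined leverage = contribution ÷ (EBIT − I) = $17,086,060.40 ÷ $8,871,360.40 = 1.9260.
%ΔEPS = DCL × %ΔSales = 1.9260 × +19.9% = +38.3%.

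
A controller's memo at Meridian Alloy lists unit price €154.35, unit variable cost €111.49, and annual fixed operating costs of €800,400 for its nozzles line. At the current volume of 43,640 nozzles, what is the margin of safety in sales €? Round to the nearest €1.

€3,853,386

Each unit contributes €154.35 − €111.49 = €42.86. Break-even units = €800,400 ÷ €42.86 = 18,674.76; break-even revenue = 18,674.76 × €154.35 = €2,882,448.44.
Actual sales revenue = 43,640 × €154.35 = €6,735,834.00.
Margin of safety = €6,735,834.00 − €2,882,448.44 = €3,853,386.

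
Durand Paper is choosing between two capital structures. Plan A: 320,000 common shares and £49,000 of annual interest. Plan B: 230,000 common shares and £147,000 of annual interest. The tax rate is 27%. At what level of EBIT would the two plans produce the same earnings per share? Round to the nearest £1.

Set EPS_A = EPS_B: (EBIT − £49,000)(1 − 0.27) ÷ 320,000 = (EBIT − £147,000)(1 − 0.27) ÷ 230,000.
The (1 − t) factor cancels: (EBIT − 49,000) × 230,000 = (EBIT − 147,000) × 320,000.
Solving, EBIT = (147,000·320,000 − 49,000·230,000) / (320,000 − 230,000) = 35,770,000,000 / 90,000 = 397,444.44.

£397,444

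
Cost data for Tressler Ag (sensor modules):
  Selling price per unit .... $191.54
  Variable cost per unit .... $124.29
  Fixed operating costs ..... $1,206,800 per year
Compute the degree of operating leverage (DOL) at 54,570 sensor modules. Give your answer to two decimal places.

1.49

Contribution at this volume is 54,570 × $67.25 = $3,669,832.50.
Operating income = contribution − fixed costs = $3,669,832.50 − $1,206,800 = $2,463,032.50.
Degree of operating leverage = $3,669,832.50 / $2,463,032.50 = 1.4900.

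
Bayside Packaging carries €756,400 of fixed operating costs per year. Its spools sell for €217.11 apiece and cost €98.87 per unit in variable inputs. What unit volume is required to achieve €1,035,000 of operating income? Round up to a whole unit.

Each unit contributes €217.11 − €98.87 = €118.24.
Need Q such that Q × €118.24 − €756,400 = €1,035,000, i.e. Q = €1,791,400 / €118.24 = 15,150.54 → 15,151.

15,151 spools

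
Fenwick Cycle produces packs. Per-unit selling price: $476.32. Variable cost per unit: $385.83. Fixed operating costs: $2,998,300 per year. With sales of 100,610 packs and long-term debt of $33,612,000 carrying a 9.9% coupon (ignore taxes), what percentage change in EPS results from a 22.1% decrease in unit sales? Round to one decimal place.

-72.4%

Contribution at this volume is 100,610 × $90.49 = $9,104,198.90.
Subtracting fixed costs: EBIT = $9,104,198.90 − $2,998,300 = $6,105,898.90.
After interest of $3,327,588.00, pre-tax earnings = $2,778,310.90.
DCL = total CM / (EBIT − I) = $9,104,198.90 / $2,778,310.90 = 3.2769.
EPS therefore changes by 3.2769 × (-22.1%) = -72.4%.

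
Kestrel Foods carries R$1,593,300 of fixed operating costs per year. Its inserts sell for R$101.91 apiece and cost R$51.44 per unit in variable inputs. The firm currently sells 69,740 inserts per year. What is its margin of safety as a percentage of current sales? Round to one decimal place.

Contribution margin per unit = R$101.91 − R$51.44 = R$50.47. Break-even units = R$1,593,300 ÷ R$50.47 = 31,569.25; break-even revenue = 31,569.25 × R$101.91 = R$3,217,222.17.
Current sales = 69,740 × R$101.91 = R$7,107,203.40.
Margin of safety = (R$7,107,203.40 − R$3,217,222.17) ÷ R$7,107,203.40 = 54.7%.

54.7%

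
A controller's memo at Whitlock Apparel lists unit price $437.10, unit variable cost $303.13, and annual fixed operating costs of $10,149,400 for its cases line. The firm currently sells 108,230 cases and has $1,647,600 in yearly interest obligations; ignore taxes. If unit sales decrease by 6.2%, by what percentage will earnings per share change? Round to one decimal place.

Total contribution margin = 108,230 × $133.97 = $14,499,573.10.
Operating income = contribution − fixed costs = $14,499,573.10 − $10,149,400 = $4,350,173.10.
After interest of $1,647,600.00, pre-tax earnings = $2,702,573.10.
DCL = total CM / (EBIT − I) = $14,499,573.10 / $2,702,573.10 = 5.3651.
EPS therefore changes by 5.3651 × (-6.2%) = -33.3%.

-33.3%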